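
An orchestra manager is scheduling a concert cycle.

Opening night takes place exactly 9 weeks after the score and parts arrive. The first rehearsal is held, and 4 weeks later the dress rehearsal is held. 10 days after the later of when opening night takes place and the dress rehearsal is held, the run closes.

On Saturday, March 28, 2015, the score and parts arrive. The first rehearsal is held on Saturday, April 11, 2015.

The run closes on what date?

The score and parts arrive: Mar 28, 2015.
Opening night takes place: Mar 28, 2015 + 9 weeks = May 30, 2015.
The first rehearsal is held: Apr 11, 2015.
The dress rehearsal is held: Apr 11, 2015 + 4 weeks = May 9, 2015.
Both prerequisites met — opening night takes place (May 30, 2015), the dress rehearsal is held (May 9, 2015); the later is May 30, 2015.
The run closes: May 30, 2015 + 10 days = Jun 9, 2015.

Tuesday, June 9, 2015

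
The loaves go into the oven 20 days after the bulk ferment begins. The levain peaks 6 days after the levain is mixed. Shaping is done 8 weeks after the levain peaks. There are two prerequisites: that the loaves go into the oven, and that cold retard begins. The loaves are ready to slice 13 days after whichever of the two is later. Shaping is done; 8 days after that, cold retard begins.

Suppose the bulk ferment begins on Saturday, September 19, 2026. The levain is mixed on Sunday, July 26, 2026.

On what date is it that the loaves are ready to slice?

Thursday, October 22, 2026

The bulk ferment begins: Sep 19, 2026.
The loaves go into the oven: Sep 19, 2026 + 20 days = Oct 9, 2026.
The levain is mixed: Jul 26, 2026.
The levain peaks: Jul 26, 2026 + 6 days = Aug 1, 2026.
Shaping is done: Aug 1, 2026 + 8 weeks = Sep 26, 2026.
Cold retard begins: Sep 26, 2026 + 8 days = Oct 4, 2026.
Both prerequisites met — the loaves go into the oven (Oct 9, 2026), cold retard begins (Oct 4, 2026); the later is Oct 9, 2026.
The loaves are ready to slice: Oct 9, 2026 + 13 days = Oct 22, 2026.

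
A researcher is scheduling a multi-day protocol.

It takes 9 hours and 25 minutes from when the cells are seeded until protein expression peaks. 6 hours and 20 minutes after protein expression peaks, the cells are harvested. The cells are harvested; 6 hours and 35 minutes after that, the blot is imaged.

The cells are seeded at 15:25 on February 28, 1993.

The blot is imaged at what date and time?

13:45 on March 1, 1993

The cells are seeded: 15:25 Feb 28, 1993.
Protein expression peaks: 15:25 Feb 28, 1993 + 9h25m = 00:50 Mar 1, 1993.
The cells are harvested: 00:50 Mar 1, 1993 + 6h20m = 07:10 Mar 1, 1993.
The blot is imaged: 07:10 Mar 1, 1993 + 6h35m = 13:45 Mar 1, 1993.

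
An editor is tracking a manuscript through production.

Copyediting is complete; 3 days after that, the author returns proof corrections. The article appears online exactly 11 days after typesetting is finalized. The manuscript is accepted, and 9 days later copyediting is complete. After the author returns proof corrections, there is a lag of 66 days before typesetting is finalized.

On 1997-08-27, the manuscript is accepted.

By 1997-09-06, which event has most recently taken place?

Copyediting is complete

The manuscript is accepted: Aug 27, 1997.
Copyediting is complete: Aug 27, 1997 + 9 days = Sep 5, 1997.
The author returns proof corrections: Sep 5, 1997 + 3 days = Sep 8, 1997.
Typesetting is finalized: Sep 8, 1997 + 66 days = Nov 13, 1997.
The article appears online: Nov 13, 1997 + 11 days = Nov 24, 1997.
Sep 6, 1997 falls between when copyediting is complete (Sep 5, 1997) and when the author returns proof corrections (Sep 8, 1997).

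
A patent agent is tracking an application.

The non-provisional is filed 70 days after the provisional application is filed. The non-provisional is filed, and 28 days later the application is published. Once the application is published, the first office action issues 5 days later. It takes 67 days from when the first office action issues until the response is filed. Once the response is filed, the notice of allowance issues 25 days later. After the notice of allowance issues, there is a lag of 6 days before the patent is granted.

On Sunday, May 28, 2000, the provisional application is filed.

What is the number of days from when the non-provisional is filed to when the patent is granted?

Causal path: the non-provisional is filed → the application is published → the first office action issues → the response is filed → the notice of allowance issues → the patent is granted.
Total delay along the path: 28 + 5 + 67 + 25 + 6 = 131 days.

131 days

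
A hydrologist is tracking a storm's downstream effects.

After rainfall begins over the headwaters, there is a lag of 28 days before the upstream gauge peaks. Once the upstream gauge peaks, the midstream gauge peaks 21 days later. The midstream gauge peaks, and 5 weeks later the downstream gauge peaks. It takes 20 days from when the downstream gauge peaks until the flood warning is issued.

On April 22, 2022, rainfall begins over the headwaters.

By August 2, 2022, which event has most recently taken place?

The downstream gauge peaks

Rainfall begins over the headwaters: Apr 22, 2022.
The upstream gauge peaks: Apr 22, 2022 + 28 days = May 20, 2022.
The midstream gauge peaks: May 20, 2022 + 21 days = Jun 10, 2022.
The downstream gauge peaks: Jun 10, 2022 + 5 weeks = Jul 15, 2022.
The flood warning is issued: Jul 15, 2022 + 20 days = Aug 4, 2022.
Aug 2, 2022 falls between when the downstream gauge peaks (Jul 15, 2022) and when the flood warning is issued (Aug 4, 2022).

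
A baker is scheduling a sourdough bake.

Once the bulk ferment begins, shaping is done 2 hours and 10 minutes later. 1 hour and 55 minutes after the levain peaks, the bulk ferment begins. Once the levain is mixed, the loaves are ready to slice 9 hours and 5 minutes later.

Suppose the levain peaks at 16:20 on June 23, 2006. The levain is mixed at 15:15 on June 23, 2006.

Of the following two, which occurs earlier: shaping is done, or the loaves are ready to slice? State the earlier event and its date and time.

Shaping is done — 20:25 on June 23, 2006

The levain peaks: 16:20 Jun 23, 2006.
The bulk ferment begins: 16:20 Jun 23, 2006 + 1h55m = 18:15 Jun 23, 2006.
Shaping is done: 18:15 Jun 23, 2006 + 2h10m = 20:25 Jun 23, 2006.
The levain is mixed: 15:15 Jun 23, 2006.
The loaves are ready to slice: 15:15 Jun 23, 2006 + 9h05m = 00:20 Jun 24, 2006.
Comparing: shaping is done at 20:25 Jun 23, 2006 vs the loaves are ready to slice at 00:20 Jun 24, 2006. Earlier: shaping is done.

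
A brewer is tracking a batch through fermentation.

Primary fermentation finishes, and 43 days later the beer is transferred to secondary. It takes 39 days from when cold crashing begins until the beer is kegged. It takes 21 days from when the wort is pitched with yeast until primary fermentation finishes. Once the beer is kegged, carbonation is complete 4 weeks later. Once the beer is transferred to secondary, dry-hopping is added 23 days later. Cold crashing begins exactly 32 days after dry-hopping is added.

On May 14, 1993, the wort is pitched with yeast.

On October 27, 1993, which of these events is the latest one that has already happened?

The wort is pitched with yeast: May 14, 1993.
Primary fermentation finishes: May 14, 1993 + 21 days = Jun 4, 1993.
The beer is transferred to secondary: Jun 4, 1993 + 43 days = Jul 17, 1993.
Dry-hopping is added: Jul 17, 1993 + 23 days = Aug 9, 1993.
Cold crashing begins: Aug 9, 1993 + 32 days = Sep 10, 1993.
The beer is kegged: Sep 10, 1993 + 39 days = Oct 19, 1993.
Carbonation is complete: Oct 19, 1993 + 4 weeks = Nov 16, 1993.
Oct 27, 1993 falls between when the beer is kegged (Oct 19, 1993) and when carbonation is complete (Nov 16, 1993).

The beer is kegged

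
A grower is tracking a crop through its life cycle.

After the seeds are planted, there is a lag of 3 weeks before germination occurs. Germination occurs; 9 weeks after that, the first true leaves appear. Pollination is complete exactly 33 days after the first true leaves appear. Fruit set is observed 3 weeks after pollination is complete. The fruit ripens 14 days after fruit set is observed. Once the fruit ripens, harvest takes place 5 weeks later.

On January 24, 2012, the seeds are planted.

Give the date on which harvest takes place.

The seeds are planted: Jan 24, 2012.
Germination occurs: Jan 24, 2012 + 3 weeks = Feb 14, 2012.
The first true leaves appear: Feb 14, 2012 + 9 weeks = Apr 17, 2012.
Pollination is complete: Apr 17, 2012 + 33 days = May 20, 2012.
Fruit set is observed: May 20, 2012 + 3 weeks = Jun 10, 2012.
The fruit ripens: Jun 10, 2012 + 14 days = Jun 24, 2012.
Harvest takes place: Jun 24, 2012 + 5 weeks = Jul 29, 2012.

July 29, 2012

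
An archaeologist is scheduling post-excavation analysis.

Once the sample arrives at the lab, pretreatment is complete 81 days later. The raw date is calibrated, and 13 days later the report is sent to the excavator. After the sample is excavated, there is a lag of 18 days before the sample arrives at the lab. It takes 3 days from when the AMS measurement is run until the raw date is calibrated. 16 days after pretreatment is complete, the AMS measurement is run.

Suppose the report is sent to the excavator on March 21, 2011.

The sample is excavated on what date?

November 10, 2010

The report is sent to the excavator: Mar 21, 2011.
The raw date is calibrated: Mar 21, 2011 − 13 days = Mar 8, 2011.
The AMS measurement is run: Mar 8, 2011 − 3 days = Mar 5, 2011.
Pretreatment is complete: Mar 5, 2011 − 16 days = Feb 17, 2011.
The sample arrives at the lab: Feb 17, 2011 − 81 days = Nov 28, 2010.
The sample is excavated: Nov 28, 2010 − 18 days = Nov 10, 2010.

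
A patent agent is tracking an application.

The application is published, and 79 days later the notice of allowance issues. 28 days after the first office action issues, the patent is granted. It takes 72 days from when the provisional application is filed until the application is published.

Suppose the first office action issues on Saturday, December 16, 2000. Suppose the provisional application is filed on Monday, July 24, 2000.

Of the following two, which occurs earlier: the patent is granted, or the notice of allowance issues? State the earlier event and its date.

The first office action issues: Dec 16, 2000.
The patent is granted: Dec 16, 2000 + 28 days = Jan 13, 2001.
The provisional application is filed: Jul 24, 2000.
The application is published: Jul 24, 2000 + 72 days = Oct 4, 2000.
The notice of allowance issues: Oct 4, 2000 + 79 days = Dec 22, 2000.
Comparing: the patent is granted on Jan 13, 2001 vs the notice of allowance issues on Dec 22, 2000. Earlier: the notice of allowance issues.

The notice of allowance issues — Friday, December 22, 2000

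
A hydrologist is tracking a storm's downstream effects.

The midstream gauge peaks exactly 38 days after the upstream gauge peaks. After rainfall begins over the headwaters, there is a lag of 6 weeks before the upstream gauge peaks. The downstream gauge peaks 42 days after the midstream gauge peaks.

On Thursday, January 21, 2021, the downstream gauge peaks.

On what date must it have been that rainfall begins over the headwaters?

Monday, September 21, 2020

The downstream gauge peaks: Jan 21, 2021.
The midstream gauge peaks: Jan 21, 2021 − 42 days = Dec 10, 2020.
The upstream gauge peaks: Dec 10, 2020 − 38 days = Nov 2, 2020.
Rainfall begins over the headwaters: Nov 2, 2020 − 6 weeks = Sep 21, 2020.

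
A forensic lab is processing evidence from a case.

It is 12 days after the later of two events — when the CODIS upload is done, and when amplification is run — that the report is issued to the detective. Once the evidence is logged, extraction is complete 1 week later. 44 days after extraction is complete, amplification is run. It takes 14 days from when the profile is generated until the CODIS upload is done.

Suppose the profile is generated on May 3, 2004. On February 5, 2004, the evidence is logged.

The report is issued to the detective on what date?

May 29, 2004

The profile is generated: May 3, 2004.
The CODIS upload is done: May 3, 2004 + 14 days = May 17, 2004.
The evidence is logged: Feb 5, 2004.
Extraction is complete: Feb 5, 2004 + 1 week = Feb 12, 2004.
Amplification is run: Feb 12, 2004 + 44 days = Mar 27, 2004.
Both prerequisites met — the CODIS upload is done (May 17, 2004), amplification is run (Mar 27, 2004); the later is May 17, 2004.
The report is issued to the detective: May 17, 2004 + 12 days = May 29, 2004.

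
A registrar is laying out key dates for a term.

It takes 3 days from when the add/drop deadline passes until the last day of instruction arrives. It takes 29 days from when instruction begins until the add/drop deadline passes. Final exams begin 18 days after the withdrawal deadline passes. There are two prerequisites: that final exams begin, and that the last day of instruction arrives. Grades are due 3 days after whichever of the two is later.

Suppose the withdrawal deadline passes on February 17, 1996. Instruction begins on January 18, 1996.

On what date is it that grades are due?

The withdrawal deadline passes: Feb 17, 1996.
Final exams begin: Feb 17, 1996 + 18 days = Mar 6, 1996.
Instruction begins: Jan 18, 1996.
The add/drop deadline passes: Jan 18, 1996 + 29 days = Feb 16, 1996.
The last day of instruction arrives: Feb 16, 1996 + 3 days = Feb 19, 1996.
Both prerequisites met — final exams begin (Mar 6, 1996), the last day of instruction arrives (Feb 19, 1996); the later is Mar 6, 1996.
Grades are due: Mar 6, 1996 + 3 days = Mar 9, 1996.

March 9, 1996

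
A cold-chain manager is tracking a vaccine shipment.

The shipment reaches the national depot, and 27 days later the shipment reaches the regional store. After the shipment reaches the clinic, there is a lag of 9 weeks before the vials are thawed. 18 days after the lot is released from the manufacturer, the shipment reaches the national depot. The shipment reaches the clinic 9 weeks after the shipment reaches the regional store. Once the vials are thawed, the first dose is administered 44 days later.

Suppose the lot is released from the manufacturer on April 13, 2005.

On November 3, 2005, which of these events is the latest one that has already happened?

The lot is released from the manufacturer: Apr 13, 2005.
The shipment reaches the national depot: Apr 13, 2005 + 18 days = May 1, 2005.
The shipment reaches the regional store: May 1, 2005 + 27 days = May 28, 2005.
The shipment reaches the clinic: May 28, 2005 + 9 weeks = Jul 30, 2005.
The vials are thawed: Jul 30, 2005 + 9 weeks = Oct 1, 2005.
The first dose is administered: Oct 1, 2005 + 44 days = Nov 14, 2005.
Nov 3, 2005 falls between when the vials are thawed (Oct 1, 2005) and when the first dose is administered (Nov 14, 2005).

The vials are thawed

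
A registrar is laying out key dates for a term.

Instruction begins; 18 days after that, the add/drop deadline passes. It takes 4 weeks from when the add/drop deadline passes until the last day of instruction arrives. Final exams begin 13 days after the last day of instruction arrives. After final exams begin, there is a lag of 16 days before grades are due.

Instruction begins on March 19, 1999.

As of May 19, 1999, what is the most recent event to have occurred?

Instruction begins: Mar 19, 1999.
The add/drop deadline passes: Mar 19, 1999 + 18 days = Apr 6, 1999.
The last day of instruction arrives: Apr 6, 1999 + 4 weeks = May 4, 1999.
Final exams begin: May 4, 1999 + 13 days = May 17, 1999.
Grades are due: May 17, 1999 + 16 days = Jun 2, 1999.
May 19, 1999 falls between when final exams begin (May 17, 1999) and when grades are due (Jun 2, 1999).

Final exams begin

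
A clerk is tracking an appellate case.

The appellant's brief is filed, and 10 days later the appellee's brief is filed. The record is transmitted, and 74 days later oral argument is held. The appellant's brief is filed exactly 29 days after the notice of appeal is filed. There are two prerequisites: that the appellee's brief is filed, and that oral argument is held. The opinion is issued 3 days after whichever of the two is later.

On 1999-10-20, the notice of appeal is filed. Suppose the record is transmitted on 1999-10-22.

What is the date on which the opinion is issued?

The notice of appeal is filed: Oct 20, 1999.
The appellant's brief is filed: Oct 20, 1999 + 29 days = Nov 18, 1999.
The appellee's brief is filed: Nov 18, 1999 + 10 days = Nov 28, 1999.
The record is transmitted: Oct 22, 1999.
Oral argument is held: Oct 22, 1999 + 74 days = Jan 4, 2000.
Both prerequisites met — the appellee's brief is filed (Nov 28, 1999), oral argument is held (Jan 4, 2000); the later is Jan 4, 2000.
The opinion is issued: Jan 4, 2000 + 3 days = Jan 7, 2000.

2000-01-07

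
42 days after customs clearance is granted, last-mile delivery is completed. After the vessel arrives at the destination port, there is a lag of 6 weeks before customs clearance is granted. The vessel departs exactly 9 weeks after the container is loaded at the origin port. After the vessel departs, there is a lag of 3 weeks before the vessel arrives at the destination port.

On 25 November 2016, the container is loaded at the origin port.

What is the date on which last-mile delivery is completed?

The container is loaded at the origin port: Nov 25, 2016.
The vessel departs: Nov 25, 2016 + 9 weeks = Jan 27, 2017.
The vessel arrives at the destination port: Jan 27, 2017 + 3 weeks = Feb 17, 2017.
Customs clearance is granted: Feb 17, 2017 + 6 weeks = Mar 31, 2017.
Last-mile delivery is completed: Mar 31, 2017 + 42 days = May 12, 2017.

12 May 2017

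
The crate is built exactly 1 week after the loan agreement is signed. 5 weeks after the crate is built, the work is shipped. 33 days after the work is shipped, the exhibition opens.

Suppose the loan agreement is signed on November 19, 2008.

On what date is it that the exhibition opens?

The loan agreement is signed: Nov 19, 2008.
The crate is built: Nov 19, 2008 + 1 week = Nov 26, 2008.
The work is shipped: Nov 26, 2008 + 5 weeks = Dec 31, 2008.
The exhibition opens: Dec 31, 2008 + 33 days = Feb 2, 2009.

February 2, 2009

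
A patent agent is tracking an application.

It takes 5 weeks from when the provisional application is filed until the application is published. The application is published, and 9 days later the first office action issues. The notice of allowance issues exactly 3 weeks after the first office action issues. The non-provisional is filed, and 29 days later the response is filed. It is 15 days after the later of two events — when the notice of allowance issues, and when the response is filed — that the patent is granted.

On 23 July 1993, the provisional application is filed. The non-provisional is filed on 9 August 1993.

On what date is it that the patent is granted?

11 October 1993

The provisional application is filed: Jul 23, 1993.
The application is published: Jul 23, 1993 + 5 weeks = Aug 27, 1993.
The first office action issues: Aug 27, 1993 + 9 days = Sep 5, 1993.
The notice of allowance issues: Sep 5, 1993 + 3 weeks = Sep 26, 1993.
The non-provisional is filed: Aug 9, 1993.
The response is filed: Aug 9, 1993 + 29 days = Sep 7, 1993.
Both prerequisites met — the notice of allowance issues (Sep 26, 1993), the response is filed (Sep 7, 1993); the later is Sep 26, 1993.
The patent is granted: Sep 26, 1993 + 15 days = Oct 11, 1993.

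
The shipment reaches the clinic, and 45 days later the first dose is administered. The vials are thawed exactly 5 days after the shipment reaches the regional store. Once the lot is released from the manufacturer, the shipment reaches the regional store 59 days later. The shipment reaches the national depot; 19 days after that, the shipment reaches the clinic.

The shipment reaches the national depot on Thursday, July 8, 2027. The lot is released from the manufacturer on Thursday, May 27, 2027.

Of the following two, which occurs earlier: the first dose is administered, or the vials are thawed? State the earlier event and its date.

The shipment reaches the national depot: Jul 8, 2027.
The shipment reaches the clinic: Jul 8, 2027 + 19 days = Jul 27, 2027.
The first dose is administered: Jul 27, 2027 + 45 days = Sep 10, 2027.
The lot is released from the manufacturer: May 27, 2027.
The shipment reaches the regional store: May 27, 2027 + 59 days = Jul 25, 2027.
The vials are thawed: Jul 25, 2027 + 5 days = Jul 30, 2027.
Comparing: the first dose is administered on Sep 10, 2027 vs the vials are thawed on Jul 30, 2027. Earlier: the vials are thawed.

The vials are thawed — Friday, July 30, 2027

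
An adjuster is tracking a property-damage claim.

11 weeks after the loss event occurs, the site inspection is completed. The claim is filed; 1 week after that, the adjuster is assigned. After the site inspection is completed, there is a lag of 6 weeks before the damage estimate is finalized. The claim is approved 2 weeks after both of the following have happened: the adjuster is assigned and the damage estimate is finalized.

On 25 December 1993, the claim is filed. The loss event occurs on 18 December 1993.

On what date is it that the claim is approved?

The claim is filed: Dec 25, 1993.
The adjuster is assigned: Dec 25, 1993 + 1 week = Jan 1, 1994.
The loss event occurs: Dec 18, 1993.
The site inspection is completed: Dec 18, 1993 + 11 weeks = Mar 5, 1994.
The damage estimate is finalized: Mar 5, 1994 + 6 weeks = Apr 16, 1994.
Both prerequisites met — the adjuster is assigned (Jan 1, 1994), the damage estimate is finalized (Apr 16, 1994); the later is Apr 16, 1994.
The claim is approved: Apr 16, 1994 + 2 weeks = Apr 30, 1994.

30 April 1994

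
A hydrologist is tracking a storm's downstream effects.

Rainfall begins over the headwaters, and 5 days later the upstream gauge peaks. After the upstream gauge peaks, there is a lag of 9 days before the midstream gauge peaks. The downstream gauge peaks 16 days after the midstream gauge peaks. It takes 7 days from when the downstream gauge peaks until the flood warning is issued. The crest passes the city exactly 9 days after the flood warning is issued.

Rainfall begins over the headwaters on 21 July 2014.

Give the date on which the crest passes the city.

5 September 2014

Rainfall begins over the headwaters: Jul 21, 2014.
The upstream gauge peaks: Jul 21, 2014 + 5 days = Jul 26, 2014.
The midstream gauge peaks: Jul 26, 2014 + 9 days = Aug 4, 2014.
The downstream gauge peaks: Aug 4, 2014 + 16 days = Aug 20, 2014.
The flood warning is issued: Aug 20, 2014 + 7 days = Aug 27, 2014.
The crest passes the city: Aug 27, 2014 + 9 days = Sep 5, 2014.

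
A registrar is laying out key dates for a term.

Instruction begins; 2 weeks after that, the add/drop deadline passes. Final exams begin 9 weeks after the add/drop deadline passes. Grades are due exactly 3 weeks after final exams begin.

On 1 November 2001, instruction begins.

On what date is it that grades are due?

Instruction begins: Nov 1, 2001.
The add/drop deadline passes: Nov 1, 2001 + 2 weeks = Nov 15, 2001.
Final exams begin: Nov 15, 2001 + 9 weeks = Jan 17, 2002.
Grades are due: Jan 17, 2002 + 3 weeks = Feb 7, 2002.

7 February 2002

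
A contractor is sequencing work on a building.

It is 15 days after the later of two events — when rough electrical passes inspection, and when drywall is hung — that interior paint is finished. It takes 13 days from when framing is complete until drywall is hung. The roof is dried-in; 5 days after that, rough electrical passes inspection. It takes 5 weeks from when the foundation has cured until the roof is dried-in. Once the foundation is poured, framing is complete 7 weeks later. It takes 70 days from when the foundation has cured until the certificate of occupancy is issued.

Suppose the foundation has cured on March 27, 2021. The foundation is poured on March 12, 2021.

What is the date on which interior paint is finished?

May 28, 2021

The foundation has cured: Mar 27, 2021.
The roof is dried-in: Mar 27, 2021 + 5 weeks = May 1, 2021.
Rough electrical passes inspection: May 1, 2021 + 5 days = May 6, 2021.
The foundation is poured: Mar 12, 2021.
Framing is complete: Mar 12, 2021 + 7 weeks = Apr 30, 2021.
Drywall is hung: Apr 30, 2021 + 13 days = May 13, 2021.
Both prerequisites met — rough electrical passes inspection (May 6, 2021), drywall is hung (May 13, 2021); the later is May 13, 2021.
Interior paint is finished: May 13, 2021 + 15 days = May 28, 2021.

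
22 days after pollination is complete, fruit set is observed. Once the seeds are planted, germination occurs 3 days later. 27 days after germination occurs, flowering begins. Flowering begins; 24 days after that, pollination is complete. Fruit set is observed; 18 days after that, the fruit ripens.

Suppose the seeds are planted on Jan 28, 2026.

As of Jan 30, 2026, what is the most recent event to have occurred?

The seeds are planted

The seeds are planted: Jan 28, 2026.
Germination occurs: Jan 28, 2026 + 3 days = Jan 31, 2026.
Flowering begins: Jan 31, 2026 + 27 days = Feb 27, 2026.
Pollination is complete: Feb 27, 2026 + 24 days = Mar 23, 2026.
Fruit set is observed: Mar 23, 2026 + 22 days = Apr 14, 2026.
The fruit ripens: Apr 14, 2026 + 18 days = May 2, 2026.
Jan 30, 2026 falls between when the seeds are planted (Jan 28, 2026) and when germination occurs (Jan 31, 2026).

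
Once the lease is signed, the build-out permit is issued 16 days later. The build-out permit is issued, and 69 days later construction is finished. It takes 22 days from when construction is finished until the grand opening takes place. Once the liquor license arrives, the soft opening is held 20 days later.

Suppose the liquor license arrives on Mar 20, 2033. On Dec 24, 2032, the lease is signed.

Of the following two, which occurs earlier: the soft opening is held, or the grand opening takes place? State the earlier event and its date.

The soft opening is held — Apr 9, 2033

The liquor license arrives: Mar 20, 2033.
The soft opening is held: Mar 20, 2033 + 20 days = Apr 9, 2033.
The lease is signed: Dec 24, 2032.
The build-out permit is issued: Dec 24, 2032 + 16 days = Jan 9, 2033.
Construction is finished: Jan 9, 2033 + 69 days = Mar 19, 2033.
The grand opening takes place: Mar 19, 2033 + 22 days = Apr 10, 2033.
Comparing: the soft opening is held on Apr 9, 2033 vs the grand opening takes place on Apr 10, 2033. Earlier: the soft opening is held.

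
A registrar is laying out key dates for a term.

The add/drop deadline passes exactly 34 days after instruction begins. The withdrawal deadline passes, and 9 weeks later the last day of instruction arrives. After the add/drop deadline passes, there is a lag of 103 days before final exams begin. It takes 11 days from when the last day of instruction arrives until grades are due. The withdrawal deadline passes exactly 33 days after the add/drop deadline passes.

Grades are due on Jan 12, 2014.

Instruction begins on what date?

Grades are due: Jan 12, 2014.
The last day of instruction arrives: Jan 12, 2014 − 11 days = Jan 1, 2014.
The withdrawal deadline passes: Jan 1, 2014 − 9 weeks = Oct 30, 2013.
The add/drop deadline passes: Oct 30, 2013 − 33 days = Sep 27, 2013.
Instruction begins: Sep 27, 2013 − 34 days = Aug 24, 2013.

Aug 24, 2013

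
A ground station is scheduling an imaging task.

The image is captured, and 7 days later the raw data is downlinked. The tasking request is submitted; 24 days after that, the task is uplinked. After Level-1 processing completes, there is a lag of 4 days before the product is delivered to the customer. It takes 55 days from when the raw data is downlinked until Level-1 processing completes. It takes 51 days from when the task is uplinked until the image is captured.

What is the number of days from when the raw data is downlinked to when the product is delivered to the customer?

Causal path: the raw data is downlinked → Level-1 processing completes → the product is delivered to the customer.
Total delay along the path: 55 + 4 = 59 days.

59 days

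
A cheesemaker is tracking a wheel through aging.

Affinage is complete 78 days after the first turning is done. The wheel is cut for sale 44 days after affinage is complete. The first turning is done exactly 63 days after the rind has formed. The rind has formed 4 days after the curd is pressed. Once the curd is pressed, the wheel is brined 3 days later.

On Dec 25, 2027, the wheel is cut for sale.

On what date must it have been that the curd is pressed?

The wheel is cut for sale: Dec 25, 2027.
Affinage is complete: Dec 25, 2027 − 44 days = Nov 11, 2027.
The first turning is done: Nov 11, 2027 − 78 days = Aug 25, 2027.
The rind has formed: Aug 25, 2027 − 63 days = Jun 23, 2027.
The curd is pressed: Jun 23, 2027 − 4 days = Jun 19, 2027.

Jun 19, 2027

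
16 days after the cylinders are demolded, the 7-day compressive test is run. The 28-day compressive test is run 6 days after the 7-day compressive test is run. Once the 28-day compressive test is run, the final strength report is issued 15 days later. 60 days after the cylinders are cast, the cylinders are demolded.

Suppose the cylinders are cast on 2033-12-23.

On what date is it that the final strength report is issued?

2034-03-30

The cylinders are cast: Dec 23, 2033.
The cylinders are demolded: Dec 23, 2033 + 60 days = Feb 21, 2034.
The 7-day compressive test is run: Feb 21, 2034 + 16 days = Mar 9, 2034.
The 28-day compressive test is run: Mar 9, 2034 + 6 days = Mar 15, 2034.
The final strength report is issued: Mar 15, 2034 + 15 days = Mar 30, 2034.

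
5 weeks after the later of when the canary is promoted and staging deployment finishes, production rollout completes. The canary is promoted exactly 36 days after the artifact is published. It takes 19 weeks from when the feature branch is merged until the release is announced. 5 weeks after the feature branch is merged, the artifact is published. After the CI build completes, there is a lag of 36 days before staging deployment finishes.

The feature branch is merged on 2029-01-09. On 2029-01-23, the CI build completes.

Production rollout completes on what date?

2029-04-25

The feature branch is merged: Jan 9, 2029.
The artifact is published: Jan 9, 2029 + 5 weeks = Feb 13, 2029.
The canary is promoted: Feb 13, 2029 + 36 days = Mar 21, 2029.
The CI build completes: Jan 23, 2029.
Staging deployment finishes: Jan 23, 2029 + 36 days = Feb 28, 2029.
Both prerequisites met — the canary is promoted (Mar 21, 2029), staging deployment finishes (Feb 28, 2029); the later is Mar 21, 2029.
Production rollout completes: Mar 21, 2029 + 5 weeks = Apr 25, 2029.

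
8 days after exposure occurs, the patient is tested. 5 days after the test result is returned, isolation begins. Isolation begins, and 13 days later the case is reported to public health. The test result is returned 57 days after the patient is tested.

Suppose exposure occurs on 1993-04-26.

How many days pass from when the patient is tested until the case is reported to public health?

75 days

Causal path: the patient is tested → the test result is returned → isolation begins → the case is reported to public health.
Total delay along the path: 57 + 5 + 13 = 75 days.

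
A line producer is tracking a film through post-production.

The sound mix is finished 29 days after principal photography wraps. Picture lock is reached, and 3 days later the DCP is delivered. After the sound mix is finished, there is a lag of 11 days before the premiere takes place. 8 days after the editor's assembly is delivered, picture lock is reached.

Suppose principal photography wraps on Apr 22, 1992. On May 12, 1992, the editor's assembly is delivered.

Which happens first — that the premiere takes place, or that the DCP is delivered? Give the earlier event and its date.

Principal photography wraps: Apr 22, 1992.
The sound mix is finished: Apr 22, 1992 + 29 days = May 21, 1992.
The premiere takes place: May 21, 1992 + 11 days = Jun 1, 1992.
The editor's assembly is delivered: May 12, 1992.
Picture lock is reached: May 12, 1992 + 8 days = May 20, 1992.
The DCP is delivered: May 20, 1992 + 3 days = May 23, 1992.
Comparing: the premiere takes place on Jun 1, 1992 vs the DCP is delivered on May 23, 1992. Earlier: the DCP is delivered.

The DCP is delivered — May 23, 1992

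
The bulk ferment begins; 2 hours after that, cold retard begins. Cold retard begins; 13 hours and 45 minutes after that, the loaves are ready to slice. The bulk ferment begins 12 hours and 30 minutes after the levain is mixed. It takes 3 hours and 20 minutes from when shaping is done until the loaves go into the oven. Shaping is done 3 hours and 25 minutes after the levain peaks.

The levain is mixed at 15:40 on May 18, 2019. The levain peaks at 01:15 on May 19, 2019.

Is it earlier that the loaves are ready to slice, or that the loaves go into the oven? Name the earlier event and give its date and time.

The levain is mixed: 15:40 May 18, 2019.
The bulk ferment begins: 15:40 May 18, 2019 + 12h30m = 04:10 May 19, 2019.
Cold retard begins: 04:10 May 19, 2019 + 2h = 06:10 May 19, 2019.
The loaves are ready to slice: 06:10 May 19, 2019 + 13h45m = 19:55 May 19, 2019.
The levain peaks: 01:15 May 19, 2019.
Shaping is done: 01:15 May 19, 2019 + 3h25m = 04:40 May 19, 2019.
The loaves go into the oven: 04:40 May 19, 2019 + 3h20m = 08:00 May 19, 2019.
Comparing: the loaves are ready to slice at 19:55 May 19, 2019 vs the loaves go into the oven at 08:00 May 19, 2019. Earlier: the loaves go into the oven.

The loaves go into the oven — 08:00 on May 19, 2019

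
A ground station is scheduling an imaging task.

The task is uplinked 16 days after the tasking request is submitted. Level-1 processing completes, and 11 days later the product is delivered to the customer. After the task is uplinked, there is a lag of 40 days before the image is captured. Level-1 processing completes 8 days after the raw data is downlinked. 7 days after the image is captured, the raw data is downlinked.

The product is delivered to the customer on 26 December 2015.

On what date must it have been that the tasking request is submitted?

The product is delivered to the customer: Dec 26, 2015.
Level-1 processing completes: Dec 26, 2015 − 11 days = Dec 15, 2015.
The raw data is downlinked: Dec 15, 2015 − 8 days = Dec 7, 2015.
The image is captured: Dec 7, 2015 − 7 days = Nov 30, 2015.
The task is uplinked: Nov 30, 2015 − 40 days = Oct 21, 2015.
The tasking request is submitted: Oct 21, 2015 − 16 days = Oct 5, 2015.

5 October 2015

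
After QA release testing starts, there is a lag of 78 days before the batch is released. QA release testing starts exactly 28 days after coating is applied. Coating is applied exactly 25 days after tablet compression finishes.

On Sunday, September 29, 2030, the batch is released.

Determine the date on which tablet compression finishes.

The batch is released: Sep 29, 2030.
QA release testing starts: Sep 29, 2030 − 78 days = Jul 13, 2030.
Coating is applied: Jul 13, 2030 − 28 days = Jun 15, 2030.
Tablet compression finishes: Jun 15, 2030 − 25 days = May 21, 2030.

Tuesday, May 21, 2030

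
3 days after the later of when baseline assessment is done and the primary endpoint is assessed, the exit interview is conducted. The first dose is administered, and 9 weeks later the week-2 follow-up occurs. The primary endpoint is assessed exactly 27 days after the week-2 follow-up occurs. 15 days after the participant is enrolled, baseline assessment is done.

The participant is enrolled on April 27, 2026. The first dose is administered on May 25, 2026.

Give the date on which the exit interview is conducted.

The participant is enrolled: Apr 27, 2026.
Baseline assessment is done: Apr 27, 2026 + 15 days = May 12, 2026.
The first dose is administered: May 25, 2026.
The week-2 follow-up occurs: May 25, 2026 + 9 weeks = Jul 27, 2026.
The primary endpoint is assessed: Jul 27, 2026 + 27 days = Aug 23, 2026.
Both prerequisites met — baseline assessment is done (May 12, 2026), the primary endpoint is assessed (Aug 23, 2026); the later is Aug 23, 2026.
The exit interview is conducted: Aug 23, 2026 + 3 days = Aug 26, 2026.

August 26, 2026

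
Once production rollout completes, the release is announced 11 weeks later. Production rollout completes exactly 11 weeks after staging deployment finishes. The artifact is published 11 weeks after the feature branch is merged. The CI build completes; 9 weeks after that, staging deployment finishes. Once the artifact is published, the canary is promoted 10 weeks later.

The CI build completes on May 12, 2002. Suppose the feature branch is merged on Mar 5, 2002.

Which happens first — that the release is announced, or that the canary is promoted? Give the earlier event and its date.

The canary is promoted — Jul 30, 2002

The CI build completes: May 12, 2002.
Staging deployment finishes: May 12, 2002 + 9 weeks = Jul 14, 2002.
Production rollout completes: Jul 14, 2002 + 11 weeks = Sep 29, 2002.
The release is announced: Sep 29, 2002 + 11 weeks = Dec 15, 2002.
The feature branch is merged: Mar 5, 2002.
The artifact is published: Mar 5, 2002 + 11 weeks = May 21, 2002.
The canary is promoted: May 21, 2002 + 10 weeks = Jul 30, 2002.
Comparing: the release is announced on Dec 15, 2002 vs the canary is promoted on Jul 30, 2002. Earlier: the canary is promoted.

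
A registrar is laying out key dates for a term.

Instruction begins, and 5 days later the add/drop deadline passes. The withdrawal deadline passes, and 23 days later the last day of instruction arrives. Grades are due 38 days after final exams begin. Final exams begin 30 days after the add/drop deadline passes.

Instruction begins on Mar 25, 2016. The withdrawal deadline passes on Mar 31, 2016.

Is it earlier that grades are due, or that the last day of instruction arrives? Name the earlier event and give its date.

Instruction begins: Mar 25, 2016.
The add/drop deadline passes: Mar 25, 2016 + 5 days = Mar 30, 2016.
Final exams begin: Mar 30, 2016 + 30 days = Apr 29, 2016.
Grades are due: Apr 29, 2016 + 38 days = Jun 6, 2016.
The withdrawal deadline passes: Mar 31, 2016.
The last day of instruction arrives: Mar 31, 2016 + 23 days = Apr 23, 2016.
Comparing: grades are due on Jun 6, 2016 vs the last day of instruction arrives on Apr 23, 2016. Earlier: the last day of instruction arrives.

The last day of instruction arrives — Apr 23, 2016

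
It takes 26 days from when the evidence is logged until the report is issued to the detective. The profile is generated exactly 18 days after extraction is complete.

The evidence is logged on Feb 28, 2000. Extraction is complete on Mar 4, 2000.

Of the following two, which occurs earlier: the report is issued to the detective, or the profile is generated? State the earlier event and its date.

The evidence is logged: Feb 28, 2000.
The report is issued to the detective: Feb 28, 2000 + 26 days = Mar 25, 2000.
Extraction is complete: Mar 4, 2000.
The profile is generated: Mar 4, 2000 + 18 days = Mar 22, 2000.
Comparing: the report is issued to the detective on Mar 25, 2000 vs the profile is generated on Mar 22, 2000. Earlier: the profile is generated.

The profile is generated — Mar 22, 2000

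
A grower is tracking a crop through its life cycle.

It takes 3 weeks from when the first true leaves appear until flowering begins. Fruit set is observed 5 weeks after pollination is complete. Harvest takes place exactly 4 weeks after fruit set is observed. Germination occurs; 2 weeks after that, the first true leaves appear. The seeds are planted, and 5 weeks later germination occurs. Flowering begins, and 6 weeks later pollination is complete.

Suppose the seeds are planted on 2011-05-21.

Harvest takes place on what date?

2011-11-12

The seeds are planted: May 21, 2011.
Germination occurs: May 21, 2011 + 5 weeks = Jun 25, 2011.
The first true leaves appear: Jun 25, 2011 + 2 weeks = Jul 9, 2011.
Flowering begins: Jul 9, 2011 + 3 weeks = Jul 30, 2011.
Pollination is complete: Jul 30, 2011 + 6 weeks = Sep 10, 2011.
Fruit set is observed: Sep 10, 2011 + 5 weeks = Oct 15, 2011.
Harvest takes place: Oct 15, 2011 + 4 weeks = Nov 12, 2011.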